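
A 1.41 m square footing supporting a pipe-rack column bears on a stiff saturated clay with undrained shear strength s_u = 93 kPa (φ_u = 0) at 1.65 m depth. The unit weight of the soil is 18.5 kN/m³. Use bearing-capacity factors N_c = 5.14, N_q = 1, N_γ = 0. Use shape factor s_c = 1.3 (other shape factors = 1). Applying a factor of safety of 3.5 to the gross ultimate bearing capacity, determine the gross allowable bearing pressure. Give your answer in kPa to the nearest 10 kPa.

q_all ≈ 190 kPa

q = γ·D_f = 18.5 × 1.65 = 30.525 kPa.
c·N_c·s_c = 93 × 5.14 × 1.3 = 621.43 kPa
q·N_q = 30.525 × 1 = 30.525 kPa
q_ult = 621.43 + 30.525 = 651.95 kPa.
q_all = q_ult / FS = 651.95 / 3.5 = 186.27 kPa.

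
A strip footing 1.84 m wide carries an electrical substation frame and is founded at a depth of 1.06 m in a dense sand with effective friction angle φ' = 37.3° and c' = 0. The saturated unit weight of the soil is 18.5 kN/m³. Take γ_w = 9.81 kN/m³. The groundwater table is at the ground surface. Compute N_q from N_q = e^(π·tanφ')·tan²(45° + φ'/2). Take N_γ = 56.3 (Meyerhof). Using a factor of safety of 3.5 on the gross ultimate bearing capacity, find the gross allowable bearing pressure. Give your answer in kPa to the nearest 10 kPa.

q_all ≈ 250 kPa

N_q = e^(π·tan37.3°)·tan²(63.65°) = 44.63.
With the water table at the surface the whole profile is submerged: γ' = 18.5 − 9.81 = 8.69 kN/m³, so q = γ'·D_f = 9.2114 kPa; the same γ' applies in the ½γBN_γ term.
q_ult = q·N_q + 0.5·γ·B·N_γ
     = 9.2114 × 44.628 + 0.5 × 8.69 × 1.84 × 56.3
     = 411.09 + 450.11 = 861.2 kPa.
q_all = 861.2 / 3.5 = 246.06 kPa.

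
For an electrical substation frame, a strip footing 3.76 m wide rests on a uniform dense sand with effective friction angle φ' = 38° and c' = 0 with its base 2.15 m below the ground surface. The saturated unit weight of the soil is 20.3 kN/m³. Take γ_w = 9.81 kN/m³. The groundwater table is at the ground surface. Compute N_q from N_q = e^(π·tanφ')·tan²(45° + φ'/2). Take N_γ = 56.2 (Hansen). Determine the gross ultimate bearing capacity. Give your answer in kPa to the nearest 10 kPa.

q_ult ≈ 2210 kPa

tan38° = 0.7813, so N_q = e^(π×0.7813)·tan²(64°) = 11.64 × 4.204 = 48.93.
γ' = 20.3 − 9.81 = 10.49 kN/m³ (submerged throughout). q = 10.49 × 2.15 = 22.553 kPa; the same γ' applies in the ½γBN_γ term.
q·N_q = 22.553 × 48.933 = 1103.6 kPa
0.5·γ·B·N_γ = 0.5 × 10.49 × 3.76 × 56.2 = 1108.3 kPa
q_ult = 1103.6 + 1108.3 = 2211.9 kPa.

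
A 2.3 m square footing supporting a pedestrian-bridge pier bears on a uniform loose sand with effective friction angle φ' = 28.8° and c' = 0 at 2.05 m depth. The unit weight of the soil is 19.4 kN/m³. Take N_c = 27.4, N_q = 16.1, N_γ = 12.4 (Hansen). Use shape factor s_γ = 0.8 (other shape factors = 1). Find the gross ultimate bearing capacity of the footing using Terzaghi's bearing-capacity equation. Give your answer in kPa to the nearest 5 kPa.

q_ult ≈ 860 kPa

Overburden at base level: q = 19.4 × 2.05 = 39.77 kPa.
Surcharge term q·N_q = 39.77 × 16.1 = 640.3 kPa; self-weight term 0.5·γ·B·N_γ·s_γ = 0.5 × 19.4 × 2.3 × 12.4 × 0.8 = 221.32 kPa.
q_ult = 640.3 + 221.32 = 861.61 kPa.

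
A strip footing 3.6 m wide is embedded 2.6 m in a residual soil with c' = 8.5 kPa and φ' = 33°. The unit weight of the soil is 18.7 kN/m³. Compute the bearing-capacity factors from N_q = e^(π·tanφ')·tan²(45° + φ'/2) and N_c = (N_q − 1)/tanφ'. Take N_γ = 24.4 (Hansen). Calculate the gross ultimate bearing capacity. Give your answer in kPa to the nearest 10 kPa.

q_ult ≈ 2420 kPa

tan33° = 0.6494, so N_q = e^(π×0.6494)·tan²(61.5°) = 7.692 × 3.392 = 26.09.
N_c = (26.09 − 1)/tan33° = 38.64.
Effective surcharge at the founding depth q = γ·D_f = 18.7 × 2.6 = 48.62 kPa.
q_ult = c·N_c + q·N_q + 0.5·γ·B·N_γ
     = 8.5 × 38.638 + 48.62 × 26.092 + 0.5 × 18.7 × 3.6 × 24.4
     = 328.43 + 1268.6 + 821.3 = 2418.3 kPa.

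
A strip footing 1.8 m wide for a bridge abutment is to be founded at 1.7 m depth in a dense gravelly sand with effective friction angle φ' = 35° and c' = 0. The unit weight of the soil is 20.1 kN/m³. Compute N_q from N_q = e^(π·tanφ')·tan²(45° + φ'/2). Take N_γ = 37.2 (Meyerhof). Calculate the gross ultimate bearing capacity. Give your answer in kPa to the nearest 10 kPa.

q_ult ≈ 1810 kPa

tan35° = 0.7002, so N_q = e^(π×0.7002)·tan²(62.5°) = 9.023 × 3.69 = 33.3.
Overburden at base level: q = 20.1 × 1.7 = 34.17 kPa.
Surcharge term q·N_q = 34.17 × 33.296 = 1137.7 kPa; self-weight term 0.5·γ·B·N_γ = 0.5 × 20.1 × 1.8 × 37.2 = 672.95 kPa.
q_ult = 1137.7 + 672.95 = 1810.7 kPa.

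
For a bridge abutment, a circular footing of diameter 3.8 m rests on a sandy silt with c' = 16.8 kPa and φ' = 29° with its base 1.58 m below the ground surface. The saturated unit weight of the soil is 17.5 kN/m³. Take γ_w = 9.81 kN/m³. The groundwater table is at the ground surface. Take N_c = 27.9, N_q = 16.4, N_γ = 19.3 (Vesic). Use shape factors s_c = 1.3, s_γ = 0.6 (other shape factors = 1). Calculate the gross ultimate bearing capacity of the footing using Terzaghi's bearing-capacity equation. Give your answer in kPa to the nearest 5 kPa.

q_ult ≈ 980 kPa

γ' = 17.5 − 9.81 = 7.69 kN/m³ (submerged throughout). q = 7.69 × 1.58 = 12.15 kPa; the same γ' applies in the ½γBN_γ term.
c·N_c·s_c = 16.8 × 27.9 × 1.3 = 609.34 kPa
q·N_q = 12.15 × 16.4 = 199.26 kPa
0.5·γ·B·N_γ·s_γ = 0.5 × 7.69 × 3.8 × 19.3 × 0.6 = 169.2 kPa
q_ult = 609.34 + 199.26 + 169.2 = 977.79 kPa.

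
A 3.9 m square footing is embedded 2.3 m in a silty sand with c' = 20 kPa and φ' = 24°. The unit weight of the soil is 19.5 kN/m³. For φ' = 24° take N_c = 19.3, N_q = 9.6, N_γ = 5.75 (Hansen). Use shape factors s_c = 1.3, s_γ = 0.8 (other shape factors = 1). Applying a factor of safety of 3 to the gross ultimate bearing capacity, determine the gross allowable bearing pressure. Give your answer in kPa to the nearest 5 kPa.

q = γ·D_f = 19.5 × 2.3 = 44.85 kPa.
c·N_c·s_c = 20 × 19.3 × 1.3 = 501.8 kPa
q·N_q = 44.85 × 9.6 = 430.56 kPa
0.5·γ·B·N_γ·s_γ = 0.5 × 19.5 × 3.9 × 5.75 × 0.8 = 174.91 kPa
q_ult = 501.8 + 430.56 + 174.91 = 1107.3 kPa.
q_all = q_ult / FS = 1107.3 / 3 = 369.09 kPa.

q_all ≈ 370 kPa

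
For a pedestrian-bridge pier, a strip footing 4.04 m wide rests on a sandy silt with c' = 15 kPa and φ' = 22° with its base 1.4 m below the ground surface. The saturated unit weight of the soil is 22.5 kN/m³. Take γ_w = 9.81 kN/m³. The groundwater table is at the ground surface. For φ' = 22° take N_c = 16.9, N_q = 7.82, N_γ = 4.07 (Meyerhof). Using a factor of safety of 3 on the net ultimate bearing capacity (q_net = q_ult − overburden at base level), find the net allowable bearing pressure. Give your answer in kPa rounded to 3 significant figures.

With the water table at the surface the whole profile is submerged: γ' = 22.5 − 9.81 = 12.69 kN/m³, so q = γ'·D_f = 17.766 kPa; the same γ' applies in the ½γBN_γ term.
q_ult = c·N_c + q·N_q + 0.5·γ·B·N_γ
     = 15 × 16.9 + 17.766 × 7.82 + 0.5 × 12.69 × 4.04 × 4.07
     = 253.5 + 138.93 + 104.33 = 496.76 kPa.
q_net = 496.76 − 17.766 = 478.99 kPa.
q_all(net) = 478.99 / 3 = 159.66 kPa.

q_all(net) ≈ 160 kPa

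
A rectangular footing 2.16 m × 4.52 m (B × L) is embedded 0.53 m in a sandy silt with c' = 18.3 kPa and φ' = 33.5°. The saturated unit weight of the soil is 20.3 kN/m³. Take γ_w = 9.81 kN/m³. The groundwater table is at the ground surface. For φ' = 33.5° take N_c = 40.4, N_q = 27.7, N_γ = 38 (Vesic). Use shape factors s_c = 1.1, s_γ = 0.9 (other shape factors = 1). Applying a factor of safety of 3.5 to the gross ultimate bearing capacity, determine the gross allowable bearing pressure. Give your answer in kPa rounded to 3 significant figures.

Water table at ground surface, so effective unit weight γ' = 20.3 − 9.81 = 10.49 kN/m³ is used throughout; overburden q = 10.49 × 0.53 = 5.5597 kPa; the same γ' applies in the ½γBN_γ term.
Cohesion term c·N_c·s_c = 18.3 × 40.4 × 1.1 = 813.25 kPa; surcharge term q·N_q = 5.5597 × 27.7 = 154 kPa; self-weight term 0.5·γ·B·N_γ·s_γ = 0.5 × 10.49 × 2.16 × 38 × 0.9 = 387.46 kPa.
q_ult = 813.25 + 154 + 387.46 = 1354.7 kPa.
q_all = q_ult / FS = 1354.7 / 3.5 = 387.06 kPa.

q_all ≈ 387 kPa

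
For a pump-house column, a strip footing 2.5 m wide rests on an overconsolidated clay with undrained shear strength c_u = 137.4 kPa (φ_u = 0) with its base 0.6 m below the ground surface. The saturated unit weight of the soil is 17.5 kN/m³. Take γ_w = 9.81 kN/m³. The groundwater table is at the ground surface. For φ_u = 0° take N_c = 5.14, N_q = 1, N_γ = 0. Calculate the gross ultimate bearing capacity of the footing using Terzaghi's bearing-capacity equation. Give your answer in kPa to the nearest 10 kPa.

Water table at ground surface, so effective unit weight γ' = 17.5 − 9.81 = 7.69 kN/m³ is used throughout; overburden q = 7.69 × 0.6 = 4.614 kPa.
Cohesion term c·N_c = 137.4 × 5.14 = 706.24 kPa; surcharge term q·N_q = 4.614 × 1 = 4.614 kPa.
q_ult = 706.24 + 4.614 = 710.85 kPa.

q_ult ≈ 710 kPa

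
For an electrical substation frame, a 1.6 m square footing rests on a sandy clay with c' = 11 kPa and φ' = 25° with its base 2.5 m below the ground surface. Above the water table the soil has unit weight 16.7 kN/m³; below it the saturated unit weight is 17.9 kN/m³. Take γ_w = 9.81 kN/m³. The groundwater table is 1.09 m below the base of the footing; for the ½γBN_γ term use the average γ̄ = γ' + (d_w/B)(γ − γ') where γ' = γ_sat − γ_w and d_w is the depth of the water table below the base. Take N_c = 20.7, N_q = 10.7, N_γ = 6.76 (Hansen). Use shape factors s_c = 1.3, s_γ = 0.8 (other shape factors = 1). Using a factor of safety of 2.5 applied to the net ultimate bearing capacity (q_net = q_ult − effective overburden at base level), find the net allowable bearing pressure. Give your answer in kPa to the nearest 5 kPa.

q = γ·D_f = 16.7 × 2.5 = 41.75 kPa.
γ' = 8.09 kN/m³; averaging over the depth B below the base, γ̄ = γ' + (d_w/B)(γ − γ') = 13.956 kN/m³.
c·N_c·s_c = 11 × 20.7 × 1.3 = 296.01 kPa
q·N_q = 41.75 × 10.7 = 446.72 kPa
0.5·γ·B·N_γ·s_γ = 0.5 × 13.956 × 1.6 × 6.76 × 0.8 = 60.377 kPa
q_ult = 296.01 + 446.72 + 60.377 = 803.11 kPa.
Net ultimate: q_net = 803.11 − 41.75 = 761.36 kPa.
q_all(net) = 761.36 / 2.5 = 304.54 kPa.

q_all(net) ≈ 305 kPa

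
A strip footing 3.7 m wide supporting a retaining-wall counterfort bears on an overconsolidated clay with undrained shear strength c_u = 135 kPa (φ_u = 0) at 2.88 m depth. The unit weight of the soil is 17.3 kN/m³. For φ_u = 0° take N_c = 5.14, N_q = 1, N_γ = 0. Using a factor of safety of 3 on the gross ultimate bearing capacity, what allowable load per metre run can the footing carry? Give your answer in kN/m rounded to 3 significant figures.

≈ 917 kN/m

q = γ·D_f = 17.3 × 2.88 = 49.824 kPa.
c·N_c = 135 × 5.14 = 693.9 kPa
q·N_q = 49.824 × 1 = 49.824 kPa
q_ult = 693.9 + 49.824 = 743.72 kPa.
Gross allowable pressure q_all = 743.72 / 3 = 247.91 kPa.
Allowable wall load = q_all × B = 247.91 × 3.7 = 917.26 kN per metre run.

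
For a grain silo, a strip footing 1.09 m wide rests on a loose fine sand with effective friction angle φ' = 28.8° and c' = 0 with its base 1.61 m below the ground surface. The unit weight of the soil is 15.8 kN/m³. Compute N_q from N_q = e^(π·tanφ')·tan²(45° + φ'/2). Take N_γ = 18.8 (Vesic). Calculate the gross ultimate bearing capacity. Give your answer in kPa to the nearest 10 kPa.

q_ult ≈ 570 kPa

tan28.8° = 0.5498, so N_q = e^(π×0.5498)·tan²(59.4°) = 5.624 × 2.859 = 16.08.
Overburden at base level: q = 15.8 × 1.61 = 25.438 kPa.
Surcharge term q·N_q = 25.438 × 16.081 = 409.07 kPa; self-weight term 0.5·γ·B·N_γ = 0.5 × 15.8 × 1.09 × 18.8 = 161.89 kPa.
q_ult = 409.07 + 161.89 = 570.95 kPa.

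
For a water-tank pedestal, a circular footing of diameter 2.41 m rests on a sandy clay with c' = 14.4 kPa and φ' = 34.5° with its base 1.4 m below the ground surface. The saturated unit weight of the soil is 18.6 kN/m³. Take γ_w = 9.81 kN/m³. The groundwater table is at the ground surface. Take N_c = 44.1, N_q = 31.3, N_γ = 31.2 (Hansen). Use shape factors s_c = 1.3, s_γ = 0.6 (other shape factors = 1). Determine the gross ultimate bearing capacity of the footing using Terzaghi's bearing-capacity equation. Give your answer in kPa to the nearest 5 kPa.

q_ult ≈ 1410 kPa

With the water table at the surface the whole profile is submerged: γ' = 18.6 − 9.81 = 8.79 kN/m³, so q = γ'·D_f = 12.306 kPa; the same γ' applies in the ½γBN_γ term.
q_ult = c·N_c·s_c + q·N_q + 0.5·γ·B·N_γ·s_γ
     = 14.4 × 44.1 × 1.3 + 12.306 × 31.3 + 0.5 × 8.79 × 2.41 × 31.2 × 0.6
     = 825.55 + 385.18 + 198.28 = 1409 kPa.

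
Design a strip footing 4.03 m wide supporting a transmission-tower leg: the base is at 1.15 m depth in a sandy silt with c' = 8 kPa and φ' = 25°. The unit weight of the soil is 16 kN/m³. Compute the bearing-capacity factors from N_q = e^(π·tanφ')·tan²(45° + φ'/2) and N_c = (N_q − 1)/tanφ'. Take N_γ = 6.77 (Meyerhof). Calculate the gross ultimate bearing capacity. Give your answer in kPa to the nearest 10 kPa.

tan25° = 0.4663, so N_q = e^(π×0.4663)·tan²(57.5°) = 4.327 × 2.464 = 10.66.
N_c = (10.66 − 1)/tan25° = 20.72.
q = γ·D_f = 16 × 1.15 = 18.4 kPa.
c·N_c = 8 × 20.721 = 165.76 kPa
q·N_q = 18.4 × 10.662 = 196.18 kPa
0.5·γ·B·N_γ = 0.5 × 16 × 4.03 × 6.77 = 218.26 kPa
q_ult = 165.76 + 196.18 + 218.26 = 580.21 kPa.

q_ult ≈ 580 kPa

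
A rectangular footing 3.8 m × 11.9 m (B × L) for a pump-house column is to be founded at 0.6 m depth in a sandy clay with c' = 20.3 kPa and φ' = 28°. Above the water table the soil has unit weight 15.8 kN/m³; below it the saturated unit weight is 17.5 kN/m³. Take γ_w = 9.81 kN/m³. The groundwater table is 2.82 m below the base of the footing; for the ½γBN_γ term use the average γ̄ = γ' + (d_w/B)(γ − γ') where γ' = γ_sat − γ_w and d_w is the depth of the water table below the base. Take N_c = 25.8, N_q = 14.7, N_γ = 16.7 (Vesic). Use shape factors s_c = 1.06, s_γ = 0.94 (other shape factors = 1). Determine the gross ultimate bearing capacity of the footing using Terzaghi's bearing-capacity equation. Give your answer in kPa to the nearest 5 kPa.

q_ult ≈ 1105 kPa

Effective surcharge at the founding depth q = γ·D_f = 15.8 × 0.6 = 9.48 kPa.
With d_w = 2.82 m < B, γ̄ = 7.69 + (2.82/3.8) × (15.8 − 7.69) = 13.708 kN/m³.
q_ult = c·N_c·s_c + q·N_q + 0.5·γ·B·N_γ·s_γ
     = 20.3 × 25.8 × 1.06 + 9.48 × 14.7 + 0.5 × 13.708 × 3.8 × 16.7 × 0.94
     = 555.16 + 139.36 + 408.87 = 1103.4 kPa.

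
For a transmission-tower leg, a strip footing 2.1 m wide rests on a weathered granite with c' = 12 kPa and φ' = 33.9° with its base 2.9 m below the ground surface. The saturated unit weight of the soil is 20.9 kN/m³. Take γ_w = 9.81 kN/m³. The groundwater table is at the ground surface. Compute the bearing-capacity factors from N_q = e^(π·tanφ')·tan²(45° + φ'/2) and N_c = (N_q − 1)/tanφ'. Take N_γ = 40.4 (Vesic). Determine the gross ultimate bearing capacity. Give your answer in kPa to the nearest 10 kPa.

q_ult ≈ 1910 kPa

tan33.9° = 0.672, so N_q = e^(π×0.672)·tan²(61.95°) = 8.257 × 3.522 = 29.08.
N_c = (29.08 − 1)/tan33.9° = 41.79.
Water table at ground surface, so effective unit weight γ' = 20.9 − 9.81 = 11.09 kN/m³ is used throughout; overburden q = 11.09 × 2.9 = 32.161 kPa; the same γ' applies in the ½γBN_γ term.
Cohesion term c·N_c = 12 × 41.793 = 501.51 kPa; surcharge term q·N_q = 32.161 × 29.083 = 935.35 kPa; self-weight term 0.5·γ·B·N_γ = 0.5 × 11.09 × 2.1 × 40.4 = 470.44 kPa.
q_ult = 501.51 + 935.35 + 470.44 = 1907.3 kPa.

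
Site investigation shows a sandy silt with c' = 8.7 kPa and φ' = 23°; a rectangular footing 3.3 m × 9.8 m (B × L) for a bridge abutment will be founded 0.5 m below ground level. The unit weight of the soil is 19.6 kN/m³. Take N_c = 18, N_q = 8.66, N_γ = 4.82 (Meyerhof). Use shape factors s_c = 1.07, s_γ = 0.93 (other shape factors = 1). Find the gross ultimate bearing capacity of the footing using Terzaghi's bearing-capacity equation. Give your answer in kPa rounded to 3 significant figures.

Overburden at base level: q = 19.6 × 0.5 = 9.8 kPa.
Cohesion term c·N_c·s_c = 8.7 × 18 × 1.07 = 167.56 kPa; surcharge term q·N_q = 9.8 × 8.66 = 84.868 kPa; self-weight term 0.5·γ·B·N_γ·s_γ = 0.5 × 19.6 × 3.3 × 4.82 × 0.93 = 144.97 kPa.
q_ult = 167.56 + 84.868 + 144.97 = 397.4 kPa.

q_ult ≈ 397 kPa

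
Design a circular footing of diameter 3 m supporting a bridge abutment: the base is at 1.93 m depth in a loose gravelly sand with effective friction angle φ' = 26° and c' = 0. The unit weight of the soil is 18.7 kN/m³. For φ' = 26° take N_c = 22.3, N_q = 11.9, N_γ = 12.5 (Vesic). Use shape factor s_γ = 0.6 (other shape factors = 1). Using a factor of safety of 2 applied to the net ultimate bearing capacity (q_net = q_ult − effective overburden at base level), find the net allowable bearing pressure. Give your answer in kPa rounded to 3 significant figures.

q = γ·D_f = 18.7 × 1.93 = 36.091 kPa.
q·N_q = 36.091 × 11.9 = 429.48 kPa
0.5·γ·B·N_γ·s_γ = 0.5 × 18.7 × 3 × 12.5 × 0.6 = 210.37 kPa
q_ult = 429.48 + 210.37 = 639.86 kPa.
Net ultimate: q_net = 639.86 − 36.091 = 603.77 kPa.
q_all(net) = 603.77 / 2 = 301.88 kPa.

q_all(net) ≈ 302 kPa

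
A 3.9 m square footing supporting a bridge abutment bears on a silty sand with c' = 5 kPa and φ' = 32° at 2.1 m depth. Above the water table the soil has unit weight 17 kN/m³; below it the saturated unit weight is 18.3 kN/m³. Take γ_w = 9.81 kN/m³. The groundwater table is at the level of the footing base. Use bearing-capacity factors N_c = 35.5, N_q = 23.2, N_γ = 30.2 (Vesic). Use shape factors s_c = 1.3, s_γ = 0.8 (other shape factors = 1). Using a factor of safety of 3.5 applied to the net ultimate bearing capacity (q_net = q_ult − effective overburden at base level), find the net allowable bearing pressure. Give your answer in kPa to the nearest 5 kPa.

q = γ·D_f = 17 × 2.1 = 35.7 kPa.
For the ½γBN_γ term take γ' = 18.3 − 9.81 = 8.49 kN/m³ (soil below base is submerged).
c·N_c·s_c = 5 × 35.5 × 1.3 = 230.75 kPa
q·N_q = 35.7 × 23.2 = 828.24 kPa
0.5·γ·B·N_γ·s_γ = 0.5 × 8.49 × 3.9 × 30.2 × 0.8 = 399.98 kPa
q_ult = 230.75 + 828.24 + 399.98 = 1459 kPa.
Net ultimate: q_net = 1459 − 35.7 = 1423.3 kPa.
q_all(net) = 1423.3 / 3.5 = 406.65 kPa.

q_all(net) ≈ 405 kPa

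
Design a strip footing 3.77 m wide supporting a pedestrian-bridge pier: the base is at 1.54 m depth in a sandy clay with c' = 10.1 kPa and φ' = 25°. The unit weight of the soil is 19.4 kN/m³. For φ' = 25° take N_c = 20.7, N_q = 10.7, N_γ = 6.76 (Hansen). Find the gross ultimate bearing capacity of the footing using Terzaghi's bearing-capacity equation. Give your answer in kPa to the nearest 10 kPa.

Effective surcharge at the founding depth q = γ·D_f = 19.4 × 1.54 = 29.876 kPa.
q_ult = c·N_c + q·N_q + 0.5·γ·B·N_γ
     = 10.1 × 20.7 + 29.876 × 10.7 + 0.5 × 19.4 × 3.77 × 6.76
     = 209.07 + 319.67 + 247.21 = 775.95 kPa.

q_ult ≈ 780 kPa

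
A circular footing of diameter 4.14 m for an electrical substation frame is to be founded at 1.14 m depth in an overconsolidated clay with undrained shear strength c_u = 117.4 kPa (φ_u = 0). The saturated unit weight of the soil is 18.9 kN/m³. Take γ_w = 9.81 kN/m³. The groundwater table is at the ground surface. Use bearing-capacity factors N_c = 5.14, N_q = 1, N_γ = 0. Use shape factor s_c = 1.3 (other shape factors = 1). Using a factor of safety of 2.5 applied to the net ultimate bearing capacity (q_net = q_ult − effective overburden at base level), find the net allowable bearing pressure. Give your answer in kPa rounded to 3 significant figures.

q_all(net) ≈ 314 kPa

With the water table at the surface the whole profile is submerged: γ' = 18.9 − 9.81 = 9.09 kN/m³, so q = γ'·D_f = 10.363 kPa.
q_ult = c·N_c·s_c + q·N_q
     = 117.4 × 5.14 × 1.3 + 10.363 × 1
     = 784.47 + 10.363 = 794.83 kPa.
Net ultimate: q_net = 794.83 − 10.363 = 784.47 kPa.
q_all(net) = 784.47 / 2.5 = 313.79 kPa.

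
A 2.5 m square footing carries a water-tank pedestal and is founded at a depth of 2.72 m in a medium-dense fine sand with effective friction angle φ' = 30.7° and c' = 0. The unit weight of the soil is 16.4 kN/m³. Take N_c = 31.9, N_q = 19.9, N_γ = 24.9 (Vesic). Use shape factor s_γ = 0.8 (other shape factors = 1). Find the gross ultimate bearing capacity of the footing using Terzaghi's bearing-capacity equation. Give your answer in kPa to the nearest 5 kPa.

q_ult ≈ 1295 kPa

Effective surcharge at the founding depth q = γ·D_f = 16.4 × 2.72 = 44.608 kPa.
q_ult = q·N_q + 0.5·γ·B·N_γ·s_γ
     = 44.608 × 19.9 + 0.5 × 16.4 × 2.5 × 24.9 × 0.8
     = 887.7 + 408.36 = 1296.1 kPa.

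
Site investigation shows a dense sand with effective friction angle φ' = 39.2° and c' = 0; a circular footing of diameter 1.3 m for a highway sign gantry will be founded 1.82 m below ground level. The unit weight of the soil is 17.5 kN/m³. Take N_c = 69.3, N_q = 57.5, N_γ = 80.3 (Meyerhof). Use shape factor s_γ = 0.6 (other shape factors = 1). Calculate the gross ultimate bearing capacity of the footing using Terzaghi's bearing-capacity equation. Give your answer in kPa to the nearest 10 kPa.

q = γ·D_f = 17.5 × 1.82 = 31.85 kPa.
q·N_q = 31.85 × 57.5 = 1831.4 kPa
0.5·γ·B·N_γ·s_γ = 0.5 × 17.5 × 1.3 × 80.3 × 0.6 = 548.05 kPa
q_ult = 1831.4 + 548.05 = 2379.4 kPa.

q_ult ≈ 2380 kPa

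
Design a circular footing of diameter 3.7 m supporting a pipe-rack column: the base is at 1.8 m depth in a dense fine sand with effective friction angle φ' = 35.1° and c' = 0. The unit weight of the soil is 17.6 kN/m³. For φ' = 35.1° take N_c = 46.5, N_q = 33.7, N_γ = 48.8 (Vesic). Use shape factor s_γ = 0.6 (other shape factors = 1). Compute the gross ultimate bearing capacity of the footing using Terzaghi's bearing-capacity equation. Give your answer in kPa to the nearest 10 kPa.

q_ult ≈ 2020 kPa

Overburden at base level: q = 17.6 × 1.8 = 31.68 kPa.
Surcharge term q·N_q = 31.68 × 33.7 = 1067.6 kPa; self-weight term 0.5·γ·B·N_γ·s_γ = 0.5 × 17.6 × 3.7 × 48.8 × 0.6 = 953.36 kPa.
q_ult = 1067.6 + 953.36 = 2021 kPa.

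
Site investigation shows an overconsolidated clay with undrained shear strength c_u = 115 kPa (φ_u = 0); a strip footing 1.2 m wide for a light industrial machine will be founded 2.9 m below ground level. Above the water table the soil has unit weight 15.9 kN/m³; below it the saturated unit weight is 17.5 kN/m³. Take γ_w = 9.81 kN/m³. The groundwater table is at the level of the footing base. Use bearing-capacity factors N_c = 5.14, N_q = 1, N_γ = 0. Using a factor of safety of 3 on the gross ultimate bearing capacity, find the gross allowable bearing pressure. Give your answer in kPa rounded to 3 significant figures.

q_all ≈ 212 kPa

Overburden at base level: q = 15.9 × 2.9 = 46.11 kPa.
Cohesion term c·N_c = 115 × 5.14 = 591.1 kPa; surcharge term q·N_q = 46.11 × 1 = 46.11 kPa.
q_ult = 591.1 + 46.11 = 637.21 kPa.
q_all = 637.21 / 3 = 212.4 kPa.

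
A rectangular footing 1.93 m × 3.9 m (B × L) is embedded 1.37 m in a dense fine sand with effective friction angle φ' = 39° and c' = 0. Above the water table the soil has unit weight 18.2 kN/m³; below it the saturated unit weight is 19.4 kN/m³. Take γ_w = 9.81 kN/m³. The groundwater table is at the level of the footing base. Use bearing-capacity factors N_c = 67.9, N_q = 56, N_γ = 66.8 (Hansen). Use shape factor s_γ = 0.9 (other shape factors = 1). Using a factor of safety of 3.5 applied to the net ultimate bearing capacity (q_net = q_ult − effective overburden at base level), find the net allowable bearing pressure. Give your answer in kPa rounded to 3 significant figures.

q = γ·D_f = 18.2 × 1.37 = 24.934 kPa.
For the ½γBN_γ term take γ' = 19.4 − 9.81 = 9.59 kN/m³ (soil below base is submerged).
q·N_q = 24.934 × 56 = 1396.3 kPa
0.5·γ·B·N_γ·s_γ = 0.5 × 9.59 × 1.93 × 66.8 × 0.9 = 556.37 kPa
q_ult = 1396.3 + 556.37 = 1952.7 kPa.
Net ultimate: q_net = 1952.7 − 24.934 = 1927.7 kPa.
q_all(net) = 1927.7 / 3.5 = 550.78 kPa.

q_all(net) ≈ 551 kPa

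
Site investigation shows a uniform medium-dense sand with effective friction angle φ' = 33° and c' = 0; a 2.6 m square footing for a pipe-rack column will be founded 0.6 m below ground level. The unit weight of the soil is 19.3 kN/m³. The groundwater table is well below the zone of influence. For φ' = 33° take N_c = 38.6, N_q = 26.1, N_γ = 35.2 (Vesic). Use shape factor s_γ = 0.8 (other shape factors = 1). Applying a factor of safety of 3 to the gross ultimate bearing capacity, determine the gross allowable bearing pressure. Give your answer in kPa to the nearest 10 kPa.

Overburden at base level: q = 19.3 × 0.6 = 11.58 kPa.
Surcharge term q·N_q = 11.58 × 26.1 = 302.24 kPa; self-weight term 0.5·γ·B·N_γ·s_γ = 0.5 × 19.3 × 2.6 × 35.2 × 0.8 = 706.53 kPa.
q_ult = 302.24 + 706.53 = 1008.8 kPa.
q_all = q_ult / FS = 1008.8 / 3 = 336.26 kPa.

q_all ≈ 340 kPa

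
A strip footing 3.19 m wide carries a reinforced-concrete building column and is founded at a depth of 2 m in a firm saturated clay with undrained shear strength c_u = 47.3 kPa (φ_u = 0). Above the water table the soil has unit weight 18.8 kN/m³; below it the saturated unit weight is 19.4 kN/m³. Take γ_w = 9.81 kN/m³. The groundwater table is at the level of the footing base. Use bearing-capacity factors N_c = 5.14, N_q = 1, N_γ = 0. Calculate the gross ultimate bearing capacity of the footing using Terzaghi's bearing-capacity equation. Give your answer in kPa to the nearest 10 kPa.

Overburden at base level: q = 18.8 × 2 = 37.6 kPa.
Cohesion term c·N_c = 47.3 × 5.14 = 243.12 kPa; surcharge term q·N_q = 37.6 × 1 = 37.6 kPa.
q_ult = 243.12 + 37.6 = 280.72 kPa.

q_ult ≈ 280 kPa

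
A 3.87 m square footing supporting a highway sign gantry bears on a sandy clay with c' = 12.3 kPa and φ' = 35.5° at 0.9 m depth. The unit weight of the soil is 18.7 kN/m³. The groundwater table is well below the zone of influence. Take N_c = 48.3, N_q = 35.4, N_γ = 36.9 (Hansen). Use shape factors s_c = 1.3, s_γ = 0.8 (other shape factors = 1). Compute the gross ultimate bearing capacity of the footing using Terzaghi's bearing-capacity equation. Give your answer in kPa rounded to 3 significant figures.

q_ult ≈ 2440 kPa

Effective surcharge at the founding depth q = γ·D_f = 18.7 × 0.9 = 16.83 kPa.
q_ult = c·N_c·s_c + q·N_q + 0.5·γ·B·N_γ·s_γ
     = 12.3 × 48.3 × 1.3 + 16.83 × 35.4 + 0.5 × 18.7 × 3.87 × 36.9 × 0.8
     = 772.32 + 595.78 + 1068.2 = 2436.3 kPa.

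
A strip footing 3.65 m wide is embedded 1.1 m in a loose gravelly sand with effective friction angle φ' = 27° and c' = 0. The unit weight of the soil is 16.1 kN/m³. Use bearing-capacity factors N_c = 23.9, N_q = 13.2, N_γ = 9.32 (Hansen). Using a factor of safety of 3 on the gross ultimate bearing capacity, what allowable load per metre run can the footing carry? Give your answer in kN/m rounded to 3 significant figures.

q = γ·D_f = 16.1 × 1.1 = 17.71 kPa.
q·N_q = 17.71 × 13.2 = 233.77 kPa
0.5·γ·B·N_γ = 0.5 × 16.1 × 3.65 × 9.32 = 273.84 kPa
q_ult = 233.77 + 273.84 = 507.62 kPa.
Gross allowable pressure q_all = 507.62 / 3 = 169.21 kPa.
Allowable wall load = q_all × B = 169.21 × 3.65 = 617.6 kN per metre run.

≈ 618 kN/m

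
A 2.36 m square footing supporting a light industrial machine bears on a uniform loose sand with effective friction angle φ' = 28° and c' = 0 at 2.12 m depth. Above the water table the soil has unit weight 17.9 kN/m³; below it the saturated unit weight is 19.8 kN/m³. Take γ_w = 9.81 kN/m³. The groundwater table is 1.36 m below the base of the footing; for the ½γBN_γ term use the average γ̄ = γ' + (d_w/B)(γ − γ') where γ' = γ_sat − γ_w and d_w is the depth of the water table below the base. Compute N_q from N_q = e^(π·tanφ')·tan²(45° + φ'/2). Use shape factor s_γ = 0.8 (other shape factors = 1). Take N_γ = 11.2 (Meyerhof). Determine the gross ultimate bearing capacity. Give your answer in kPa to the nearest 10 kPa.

tan28° = 0.5317, so N_q = e^(π×0.5317)·tan²(59°) = 5.314 × 2.77 = 14.72.
Overburden at base level: q = 17.9 × 2.12 = 37.948 kPa.
The water table is 1.36 m below the base (< B = 2.36 m), so the ½γBN_γ term uses γ̄ = γ' + (d_w/B)(γ − γ') = 9.99 + (1.36/2.36)(17.9 − 9.99) = 14.548 kN/m³.
Surcharge term q·N_q = 37.948 × 14.72 = 558.59 kPa; self-weight term 0.5·γ·B·N_γ·s_γ = 0.5 × 14.548 × 2.36 × 11.2 × 0.8 = 153.82 kPa.
q_ult = 558.59 + 153.82 = 712.41 kPa.

q_ult ≈ 710 kPa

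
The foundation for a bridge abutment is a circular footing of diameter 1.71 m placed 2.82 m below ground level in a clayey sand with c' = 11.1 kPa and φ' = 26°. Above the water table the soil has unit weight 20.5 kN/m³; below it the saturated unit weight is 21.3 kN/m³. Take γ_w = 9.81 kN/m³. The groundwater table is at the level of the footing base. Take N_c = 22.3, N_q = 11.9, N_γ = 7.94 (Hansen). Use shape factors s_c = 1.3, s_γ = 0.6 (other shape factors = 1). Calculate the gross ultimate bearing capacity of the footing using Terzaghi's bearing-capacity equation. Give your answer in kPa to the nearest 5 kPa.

Effective surcharge at the founding depth q = γ·D_f = 20.5 × 2.82 = 57.81 kPa.
The water table coincides with the base, so in the self-weight term γ → γ' = 11.49 kN/m³.
q_ult = c·N_c·s_c + q·N_q + 0.5·γ·B·N_γ·s_γ
     = 11.1 × 22.3 × 1.3 + 57.81 × 11.9 + 0.5 × 11.49 × 1.71 × 7.94 × 0.6
     = 321.79 + 687.94 + 46.801 = 1056.5 kPa.

q_ult ≈ 1055 kPa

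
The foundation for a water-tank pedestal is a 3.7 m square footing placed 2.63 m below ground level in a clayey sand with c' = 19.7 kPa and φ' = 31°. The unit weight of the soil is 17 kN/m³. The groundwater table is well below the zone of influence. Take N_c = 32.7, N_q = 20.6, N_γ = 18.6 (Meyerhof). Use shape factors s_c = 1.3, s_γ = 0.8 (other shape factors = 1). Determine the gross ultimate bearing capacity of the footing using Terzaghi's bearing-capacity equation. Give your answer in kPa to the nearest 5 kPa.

q_ult ≈ 2225 kPa

Overburden at base level: q = 17 × 2.63 = 44.71 kPa.
Cohesion term c·N_c·s_c = 19.7 × 32.7 × 1.3 = 837.45 kPa; surcharge term q·N_q = 44.71 × 20.6 = 921.03 kPa; self-weight term 0.5·γ·B·N_γ·s_γ = 0.5 × 17 × 3.7 × 18.6 × 0.8 = 467.98 kPa.
q_ult = 837.45 + 921.03 + 467.98 = 2226.4 kPa.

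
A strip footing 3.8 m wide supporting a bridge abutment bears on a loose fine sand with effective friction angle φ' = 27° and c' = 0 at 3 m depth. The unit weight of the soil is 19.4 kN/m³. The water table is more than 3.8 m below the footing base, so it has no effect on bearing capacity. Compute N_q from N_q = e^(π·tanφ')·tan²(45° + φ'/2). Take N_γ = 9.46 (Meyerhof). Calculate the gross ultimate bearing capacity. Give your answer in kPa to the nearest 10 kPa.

q_ult ≈ 1120 kPa

tan27° = 0.5095, so N_q = e^(π×0.5095)·tan²(58.5°) = 4.957 × 2.663 = 13.2.
Effective surcharge at the founding depth q = γ·D_f = 19.4 × 3 = 58.2 kPa.
q_ult = q·N_q + 0.5·γ·B·N_γ
     = 58.2 × 13.199 + 0.5 × 19.4 × 3.8 × 9.46
     = 768.19 + 348.7 = 1116.9 kPa.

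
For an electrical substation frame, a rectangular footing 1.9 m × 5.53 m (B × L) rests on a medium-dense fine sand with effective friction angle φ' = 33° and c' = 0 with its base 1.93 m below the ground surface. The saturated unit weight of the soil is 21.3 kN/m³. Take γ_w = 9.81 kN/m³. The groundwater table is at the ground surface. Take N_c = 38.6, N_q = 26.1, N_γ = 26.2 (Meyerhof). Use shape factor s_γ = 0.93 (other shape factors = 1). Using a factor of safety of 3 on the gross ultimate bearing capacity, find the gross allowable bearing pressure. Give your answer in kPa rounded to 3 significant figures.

With the water table at the surface the whole profile is submerged: γ' = 21.3 − 9.81 = 11.49 kN/m³, so q = γ'·D_f = 22.176 kPa; the same γ' applies in the ½γBN_γ term.
q_ult = q·N_q + 0.5·γ·B·N_γ·s_γ
     = 22.176 × 26.1 + 0.5 × 11.49 × 1.9 × 26.2 × 0.93
     = 578.79 + 265.97 = 844.75 kPa.
q_all = 844.75 / 3 = 281.58 kPa.

q_all ≈ 282 kPa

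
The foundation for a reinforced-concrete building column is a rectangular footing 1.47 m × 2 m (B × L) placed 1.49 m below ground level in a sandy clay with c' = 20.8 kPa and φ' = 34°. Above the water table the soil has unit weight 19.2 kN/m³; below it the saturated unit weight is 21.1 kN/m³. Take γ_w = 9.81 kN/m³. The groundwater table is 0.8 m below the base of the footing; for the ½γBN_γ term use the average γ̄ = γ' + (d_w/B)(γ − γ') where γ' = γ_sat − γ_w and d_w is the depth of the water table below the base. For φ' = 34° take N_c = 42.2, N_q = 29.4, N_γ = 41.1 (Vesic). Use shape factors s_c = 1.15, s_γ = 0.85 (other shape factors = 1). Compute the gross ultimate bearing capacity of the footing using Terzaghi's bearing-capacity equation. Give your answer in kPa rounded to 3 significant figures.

q_ult ≈ 2250 kPa

Overburden at base level: q = 19.2 × 1.49 = 28.608 kPa.
The water table is 0.8 m below the base (< B = 1.47 m), so the ½γBN_γ term uses γ̄ = γ' + (d_w/B)(γ − γ') = 11.29 + (0.8/1.47)(19.2 − 11.29) = 15.595 kN/m³.
Cohesion term c·N_c·s_c = 20.8 × 42.2 × 1.15 = 1009.4 kPa; surcharge term q·N_q = 28.608 × 29.4 = 841.08 kPa; self-weight term 0.5·γ·B·N_γ·s_γ = 0.5 × 15.595 × 1.47 × 41.1 × 0.85 = 400.43 kPa.
q_ult = 1009.4 + 841.08 + 400.43 = 2250.9 kPa.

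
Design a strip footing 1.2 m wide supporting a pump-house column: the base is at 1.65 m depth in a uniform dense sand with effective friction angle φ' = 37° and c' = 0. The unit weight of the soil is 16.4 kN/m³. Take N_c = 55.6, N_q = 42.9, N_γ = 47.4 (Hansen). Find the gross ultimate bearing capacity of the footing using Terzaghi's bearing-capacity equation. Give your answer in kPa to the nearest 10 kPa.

q_ult ≈ 1630 kPa

q = γ·D_f = 16.4 × 1.65 = 27.06 kPa.
q·N_q = 27.06 × 42.9 = 1160.9 kPa
0.5·γ·B·N_γ = 0.5 × 16.4 × 1.2 × 47.4 = 466.42 kPa
q_ult = 1160.9 + 466.42 = 1627.3 kPa.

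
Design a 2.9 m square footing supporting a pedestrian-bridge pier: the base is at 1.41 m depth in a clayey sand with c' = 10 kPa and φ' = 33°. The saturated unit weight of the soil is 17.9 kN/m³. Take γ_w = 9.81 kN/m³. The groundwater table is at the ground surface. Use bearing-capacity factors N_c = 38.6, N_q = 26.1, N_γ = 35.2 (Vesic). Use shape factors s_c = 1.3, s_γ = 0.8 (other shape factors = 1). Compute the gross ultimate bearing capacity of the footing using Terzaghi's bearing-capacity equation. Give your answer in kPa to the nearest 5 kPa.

q_ult ≈ 1130 kPa

Water table at ground surface, so effective unit weight γ' = 17.9 − 9.81 = 8.09 kN/m³ is used throughout; overburden q = 8.09 × 1.41 = 11.407 kPa; the same γ' applies in the ½γBN_γ term.
Cohesion term c·N_c·s_c = 10 × 38.6 × 1.3 = 501.8 kPa; surcharge term q·N_q = 11.407 × 26.1 = 297.72 kPa; self-weight term 0.5·γ·B·N_γ·s_γ = 0.5 × 8.09 × 2.9 × 35.2 × 0.8 = 330.33 kPa.
q_ult = 501.8 + 297.72 + 330.33 = 1129.9 kPa.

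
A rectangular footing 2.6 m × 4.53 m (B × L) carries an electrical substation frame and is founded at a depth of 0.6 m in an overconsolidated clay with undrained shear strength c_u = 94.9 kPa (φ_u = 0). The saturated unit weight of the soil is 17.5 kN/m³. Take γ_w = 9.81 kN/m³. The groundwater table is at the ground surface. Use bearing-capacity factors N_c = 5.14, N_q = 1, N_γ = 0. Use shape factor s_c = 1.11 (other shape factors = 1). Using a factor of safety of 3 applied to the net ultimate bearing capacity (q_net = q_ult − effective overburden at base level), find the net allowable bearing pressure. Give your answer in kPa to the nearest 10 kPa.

q_all(net) ≈ 180 kPa

Water table at ground surface, so effective unit weight γ' = 17.5 − 9.81 = 7.69 kN/m³ is used throughout; overburden q = 7.69 × 0.6 = 4.614 kPa.
Cohesion term c·N_c·s_c = 94.9 × 5.14 × 1.11 = 541.44 kPa; surcharge term q·N_q = 4.614 × 1 = 4.614 kPa.
q_ult = 541.44 + 4.614 = 546.06 kPa.
Net ultimate: q_net = 546.06 − 4.614 = 541.44 kPa.
q_all(net) = 541.44 / 3 = 180.48 kPa.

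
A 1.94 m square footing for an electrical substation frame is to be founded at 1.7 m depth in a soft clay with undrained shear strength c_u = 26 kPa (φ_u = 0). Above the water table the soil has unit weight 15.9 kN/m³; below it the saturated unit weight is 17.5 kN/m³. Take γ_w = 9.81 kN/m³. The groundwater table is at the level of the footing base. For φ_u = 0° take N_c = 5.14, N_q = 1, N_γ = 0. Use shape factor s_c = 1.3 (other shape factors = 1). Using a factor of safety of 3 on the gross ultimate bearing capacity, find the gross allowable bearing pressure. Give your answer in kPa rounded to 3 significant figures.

Effective surcharge at the founding depth q = γ·D_f = 15.9 × 1.7 = 27.03 kPa.
q_ult = c·N_c·s_c + q·N_q
     = 26 × 5.14 × 1.3 + 27.03 × 1
     = 173.73 + 27.03 = 200.76 kPa.
q_all = 200.76 / 3 = 66.921 kPa.

q_all ≈ 66.9 kPa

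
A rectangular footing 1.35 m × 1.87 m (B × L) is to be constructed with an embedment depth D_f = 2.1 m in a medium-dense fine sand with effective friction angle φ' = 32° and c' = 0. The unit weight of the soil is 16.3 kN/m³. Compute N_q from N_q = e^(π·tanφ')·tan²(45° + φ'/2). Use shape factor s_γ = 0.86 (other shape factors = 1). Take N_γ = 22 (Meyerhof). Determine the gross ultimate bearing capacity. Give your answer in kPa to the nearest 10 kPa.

tan32° = 0.6249, so N_q = e^(π×0.6249)·tan²(61°) = 7.121 × 3.255 = 23.18.
Effective surcharge at the founding depth q = γ·D_f = 16.3 × 2.1 = 34.23 kPa.
q_ult = q·N_q + 0.5·γ·B·N_γ·s_γ
     = 34.23 × 23.177 + 0.5 × 16.3 × 1.35 × 22 × 0.86
     = 793.34 + 208.17 = 1001.5 kPa.

q_ult ≈ 1000 kPa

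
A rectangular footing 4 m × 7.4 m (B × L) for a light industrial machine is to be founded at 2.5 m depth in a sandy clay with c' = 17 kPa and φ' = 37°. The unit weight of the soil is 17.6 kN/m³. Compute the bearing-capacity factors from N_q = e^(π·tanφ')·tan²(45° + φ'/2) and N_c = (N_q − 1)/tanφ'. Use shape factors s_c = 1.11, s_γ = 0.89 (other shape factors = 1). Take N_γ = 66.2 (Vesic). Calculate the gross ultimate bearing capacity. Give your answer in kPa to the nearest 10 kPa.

q_ult ≈ 5010 kPa

tan37° = 0.7536, so N_q = e^(π×0.7536)·tan²(63.5°) = 10.669 × 4.023 = 42.92.
N_c = (42.92 − 1)/tan37° = 55.63.
Overburden at base level: q = 17.6 × 2.5 = 44 kPa.
Cohesion term c·N_c·s_c = 17 × 55.63 × 1.11 = 1049.7 kPa; surcharge term q·N_q = 44 × 42.92 = 1888.5 kPa; self-weight term 0.5·γ·B·N_γ·s_γ = 0.5 × 17.6 × 4 × 66.2 × 0.89 = 2073.9 kPa.
q_ult = 1049.7 + 1888.5 + 2073.9 = 5012.1 kPa.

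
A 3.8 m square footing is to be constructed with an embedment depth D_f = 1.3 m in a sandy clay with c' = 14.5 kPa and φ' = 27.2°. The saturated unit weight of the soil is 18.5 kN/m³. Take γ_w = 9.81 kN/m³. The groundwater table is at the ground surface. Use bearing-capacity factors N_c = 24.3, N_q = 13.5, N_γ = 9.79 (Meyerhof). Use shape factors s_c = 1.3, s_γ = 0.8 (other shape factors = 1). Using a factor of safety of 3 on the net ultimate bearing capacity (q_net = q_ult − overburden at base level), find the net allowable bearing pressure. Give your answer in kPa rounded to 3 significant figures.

γ' = 18.5 − 9.81 = 8.69 kN/m³ (submerged throughout). q = 8.69 × 1.3 = 11.297 kPa; the same γ' applies in the ½γBN_γ term.
c·N_c·s_c = 14.5 × 24.3 × 1.3 = 458.06 kPa
q·N_q = 11.297 × 13.5 = 152.51 kPa
0.5·γ·B·N_γ·s_γ = 0.5 × 8.69 × 3.8 × 9.79 × 0.8 = 129.31 kPa
q_ult = 458.06 + 152.51 + 129.31 = 739.88 kPa.
q_net = 739.88 − 11.297 = 728.58 kPa.
q_all(net) = 728.58 / 3 = 242.86 kPa.

q_all(net) ≈ 243 kPa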